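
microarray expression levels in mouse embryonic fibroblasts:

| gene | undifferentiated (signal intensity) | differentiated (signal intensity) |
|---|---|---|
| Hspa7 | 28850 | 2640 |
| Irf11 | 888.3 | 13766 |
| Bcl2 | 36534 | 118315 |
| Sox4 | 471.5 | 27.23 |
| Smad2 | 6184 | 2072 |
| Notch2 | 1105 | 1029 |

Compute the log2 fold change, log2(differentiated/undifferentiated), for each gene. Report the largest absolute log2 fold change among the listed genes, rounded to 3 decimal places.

4.114

log2(2640/28850) = -3.450  (Hspa7)
log2(13766/888.3) = 3.954  (Irf11)
log2(118315/36534) = 1.695  (Bcl2)
log2(27.23/471.5) = -4.114  (Sox4)
log2(2072/6184) = -1.578  (Smad2)
log2(1029/1105) = -0.103  (Notch2)
The largest magnitude belongs to Sox4.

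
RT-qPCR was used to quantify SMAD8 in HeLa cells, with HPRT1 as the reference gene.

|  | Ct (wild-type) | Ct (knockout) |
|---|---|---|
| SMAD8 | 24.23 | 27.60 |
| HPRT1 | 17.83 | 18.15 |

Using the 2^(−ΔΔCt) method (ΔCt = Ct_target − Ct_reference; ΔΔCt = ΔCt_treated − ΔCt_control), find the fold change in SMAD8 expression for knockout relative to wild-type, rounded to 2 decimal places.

ΔCt(wild-type) = 24.230 − 17.830 = 6.400
ΔCt(knockout) = 27.600 − 18.150 = 9.450
ΔΔCt = 9.450 − 6.400 = 3.050
Fold change = 2^(−3.050) = 0.121

0.12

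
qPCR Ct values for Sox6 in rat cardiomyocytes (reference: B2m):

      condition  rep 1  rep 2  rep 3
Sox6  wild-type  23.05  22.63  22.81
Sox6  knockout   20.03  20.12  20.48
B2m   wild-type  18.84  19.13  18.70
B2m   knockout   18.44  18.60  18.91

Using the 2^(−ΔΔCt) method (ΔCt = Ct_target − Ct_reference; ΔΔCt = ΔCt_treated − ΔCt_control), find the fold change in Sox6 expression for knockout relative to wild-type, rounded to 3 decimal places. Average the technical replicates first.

Mean Ct: Sox6 wild-type 22.830; Sox6 knockout 20.210; B2m wild-type 18.890; B2m knockout 18.650
ΔCt(wild-type) = 22.830 − 18.890 = 3.940
ΔCt(knockout) = 20.210 − 18.650 = 1.560
ΔΔCt = 1.560 − 3.940 = -2.380
Fold change = 2^(−(-2.380)) = 2^2.380 = 5.2054

5.205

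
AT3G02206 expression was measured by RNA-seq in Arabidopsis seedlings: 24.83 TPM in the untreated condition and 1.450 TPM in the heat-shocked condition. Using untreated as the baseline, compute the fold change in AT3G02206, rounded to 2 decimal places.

Fold change = 1.450 / 24.83 = 0.058
AT3G02206 is downregulated.

0.06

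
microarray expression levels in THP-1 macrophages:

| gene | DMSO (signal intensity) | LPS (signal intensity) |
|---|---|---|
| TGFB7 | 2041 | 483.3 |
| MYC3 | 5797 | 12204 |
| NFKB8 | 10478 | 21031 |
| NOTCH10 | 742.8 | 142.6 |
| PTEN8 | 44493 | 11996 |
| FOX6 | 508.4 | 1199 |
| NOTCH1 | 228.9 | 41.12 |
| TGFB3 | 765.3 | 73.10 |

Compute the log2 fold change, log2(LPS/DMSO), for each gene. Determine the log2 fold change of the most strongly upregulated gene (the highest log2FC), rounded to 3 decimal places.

1.238

log2(483.3/2041) = -2.078  (TGFB7)
log2(12204/5797) = 1.074  (MYC3)
log2(21031/10478) = 1.005  (NFKB8)
log2(142.6/742.8) = -2.381  (NOTCH10)
log2(11996/44493) = -1.891  (PTEN8)
log2(1199/508.4) = 1.238  (FOX6)
log2(41.12/228.9) = -2.477  (NOTCH1)
log2(73.10/765.3) = -3.388  (TGFB3)
FOX6 is most strongly upregulated.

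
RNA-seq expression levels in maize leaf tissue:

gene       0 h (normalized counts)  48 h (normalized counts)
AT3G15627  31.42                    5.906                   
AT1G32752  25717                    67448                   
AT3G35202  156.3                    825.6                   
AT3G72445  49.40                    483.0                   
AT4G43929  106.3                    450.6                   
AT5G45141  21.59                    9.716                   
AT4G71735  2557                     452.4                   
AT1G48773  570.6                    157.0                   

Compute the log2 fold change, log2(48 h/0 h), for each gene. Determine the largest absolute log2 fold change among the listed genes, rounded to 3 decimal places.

3.289

log2(5.906/31.42) = -2.411  (AT3G15627)
log2(67448/25717) = 1.391  (AT1G32752)
log2(825.6/156.3) = 2.401  (AT3G35202)
log2(483.0/49.40) = 3.289  (AT3G72445)
log2(450.6/106.3) = 2.084  (AT4G43929)
log2(9.716/21.59) = -1.152  (AT5G45141)
log2(452.4/2557) = -2.499  (AT4G71735)
log2(157.0/570.6) = -1.862  (AT1G48773)
The largest magnitude belongs to AT3G72445.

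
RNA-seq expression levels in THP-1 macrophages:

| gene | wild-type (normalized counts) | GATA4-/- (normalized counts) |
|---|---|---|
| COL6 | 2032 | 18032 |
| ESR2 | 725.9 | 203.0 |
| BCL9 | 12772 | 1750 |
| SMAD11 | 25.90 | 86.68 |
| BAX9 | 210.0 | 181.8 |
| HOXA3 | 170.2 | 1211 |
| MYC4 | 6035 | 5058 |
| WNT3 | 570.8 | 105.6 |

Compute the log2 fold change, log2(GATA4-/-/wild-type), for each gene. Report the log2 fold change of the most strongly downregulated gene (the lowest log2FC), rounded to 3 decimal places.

log2(18032/2032) = 3.150  (COL6)
log2(203.0/725.9) = -1.838  (ESR2)
log2(1750/12772) = -2.868  (BCL9)
log2(86.68/25.90) = 1.743  (SMAD11)
log2(181.8/210.0) = -0.208  (BAX9)
log2(1211/170.2) = 2.831  (HOXA3)
log2(5058/6035) = -0.255  (MYC4)
log2(105.6/570.8) = -2.434  (WNT3)
BCL9 is most strongly downregulated.

-2.868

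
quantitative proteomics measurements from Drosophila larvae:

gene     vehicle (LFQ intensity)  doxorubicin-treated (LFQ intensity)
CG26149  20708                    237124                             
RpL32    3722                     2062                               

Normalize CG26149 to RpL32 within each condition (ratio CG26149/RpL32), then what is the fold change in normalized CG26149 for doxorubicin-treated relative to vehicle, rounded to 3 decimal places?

20.669

CG26149/RpL32 (vehicle) = 20708 / 3722 = 5.5637
CG26149/RpL32 (doxorubicin-treated) = 237124 / 2062 = 115
Fold change = 115 / 5.5637 = 20.6693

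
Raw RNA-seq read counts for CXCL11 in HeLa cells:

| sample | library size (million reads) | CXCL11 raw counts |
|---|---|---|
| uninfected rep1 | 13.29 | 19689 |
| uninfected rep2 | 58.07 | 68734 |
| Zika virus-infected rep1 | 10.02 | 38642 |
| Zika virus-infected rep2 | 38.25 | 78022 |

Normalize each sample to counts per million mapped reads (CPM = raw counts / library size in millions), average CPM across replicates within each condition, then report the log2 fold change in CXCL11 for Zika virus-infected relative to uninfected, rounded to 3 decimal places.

1.146

CPM(uninfected rep1) = 19689 / 13.29 = 1481.4898
CPM(uninfected rep2) = 68734 / 58.07 = 1183.6404
CPM(Zika virus-infected rep1) = 38642 / 10.02 = 3856.4870
CPM(Zika virus-infected rep2) = 78022 / 38.25 = 2039.7908
mean CPM(uninfected) = 1332.5651; mean CPM(Zika virus-infected) = 2948.1389
Fold change = 2948.1389 / 1332.5651 = 2.21238
log2(2.21238) = 1.1456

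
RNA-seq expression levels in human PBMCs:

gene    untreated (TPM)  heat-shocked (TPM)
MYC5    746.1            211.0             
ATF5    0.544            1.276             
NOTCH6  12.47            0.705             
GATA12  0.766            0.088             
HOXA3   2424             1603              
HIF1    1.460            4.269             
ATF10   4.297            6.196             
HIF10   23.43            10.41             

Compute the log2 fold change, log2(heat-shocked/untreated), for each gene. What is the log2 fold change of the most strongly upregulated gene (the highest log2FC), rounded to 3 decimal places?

1.548

log2(211.0/746.1) = -1.822  (MYC5)
log2(1.276/0.544) = 1.230  (ATF5)
log2(0.705/12.47) = -4.145  (NOTCH6)
log2(0.088/0.766) = -3.122  (GATA12)
log2(1603/2424) = -0.597  (HOXA3)
log2(4.269/1.460) = 1.548  (HIF1)
log2(6.196/4.297) = 0.528  (ATF10)
log2(10.41/23.43) = -1.170  (HIF10)
HIF1 is most strongly upregulated.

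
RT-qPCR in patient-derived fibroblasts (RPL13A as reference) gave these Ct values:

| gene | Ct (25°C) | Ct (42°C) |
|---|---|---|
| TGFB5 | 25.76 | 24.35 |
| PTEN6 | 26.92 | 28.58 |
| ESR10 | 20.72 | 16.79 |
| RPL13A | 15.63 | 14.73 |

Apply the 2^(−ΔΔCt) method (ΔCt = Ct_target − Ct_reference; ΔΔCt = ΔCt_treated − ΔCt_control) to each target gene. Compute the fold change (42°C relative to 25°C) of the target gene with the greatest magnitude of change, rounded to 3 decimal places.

TGFB5: ΔΔCt = (24.35−14.73) − (25.76−15.63) = 9.62 − 10.13 = -0.51; fold change = 2^0.51 = 1.424
PTEN6: ΔΔCt = (28.58−14.73) − (26.92−15.63) = 13.85 − 11.29 = 2.56; fold change = 2^-2.56 = 0.170
ESR10: ΔΔCt = (16.79−14.73) − (20.72−15.63) = 2.06 − 5.09 = -3.03; fold change = 2^3.03 = 8.168
ESR10 has the largest |ΔΔCt| = 3.03.

8.168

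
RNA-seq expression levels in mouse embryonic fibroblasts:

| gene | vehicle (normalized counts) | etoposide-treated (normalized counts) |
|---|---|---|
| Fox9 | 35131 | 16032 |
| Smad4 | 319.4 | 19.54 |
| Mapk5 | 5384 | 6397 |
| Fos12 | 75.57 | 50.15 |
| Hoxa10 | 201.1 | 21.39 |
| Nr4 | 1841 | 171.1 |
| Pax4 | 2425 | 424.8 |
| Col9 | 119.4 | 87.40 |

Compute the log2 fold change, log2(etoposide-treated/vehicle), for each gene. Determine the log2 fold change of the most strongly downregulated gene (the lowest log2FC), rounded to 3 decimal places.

log2(16032/35131) = -1.132  (Fox9)
log2(19.54/319.4) = -4.031  (Smad4)
log2(6397/5384) = 0.249  (Mapk5)
log2(50.15/75.57) = -0.592  (Fos12)
log2(21.39/201.1) = -3.233  (Hoxa10)
log2(171.1/1841) = -3.428  (Nr4)
log2(424.8/2425) = -2.513  (Pax4)
log2(87.40/119.4) = -0.450  (Col9)
Smad4 is most strongly downregulated.

-4.031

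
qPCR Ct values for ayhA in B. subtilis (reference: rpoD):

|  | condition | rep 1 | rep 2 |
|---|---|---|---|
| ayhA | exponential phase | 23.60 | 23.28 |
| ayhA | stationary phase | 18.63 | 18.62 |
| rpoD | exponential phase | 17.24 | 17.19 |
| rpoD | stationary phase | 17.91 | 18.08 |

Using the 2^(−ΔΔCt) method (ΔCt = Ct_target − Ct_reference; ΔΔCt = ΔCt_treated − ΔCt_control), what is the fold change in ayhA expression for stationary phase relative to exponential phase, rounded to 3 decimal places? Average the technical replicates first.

Mean Ct: ayhA exponential phase 23.440; ayhA stationary phase 18.625; rpoD exponential phase 17.215; rpoD stationary phase 17.995
ΔCt(exponential phase) = 23.440 − 17.215 = 6.225
ΔCt(stationary phase) = 18.625 − 17.995 = 0.630
ΔΔCt = 0.630 − 6.225 = -5.595
Fold change = 2^(−(-5.595)) = 2^5.595 = 48.3351

48.335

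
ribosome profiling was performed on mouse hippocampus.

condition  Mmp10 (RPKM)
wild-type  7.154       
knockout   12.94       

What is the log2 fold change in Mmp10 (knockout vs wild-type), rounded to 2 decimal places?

0.86

Fold change = 12.94 / 7.154 = 1.8088
log2(1.8088) = 0.855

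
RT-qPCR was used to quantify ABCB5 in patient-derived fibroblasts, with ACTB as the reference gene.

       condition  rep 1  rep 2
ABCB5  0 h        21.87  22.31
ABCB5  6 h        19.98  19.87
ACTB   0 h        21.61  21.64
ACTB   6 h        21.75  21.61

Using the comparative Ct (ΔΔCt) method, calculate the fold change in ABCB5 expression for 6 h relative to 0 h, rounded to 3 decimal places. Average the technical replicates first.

4.659

Mean Ct: ABCB5 0 h 22.090; ABCB5 6 h 19.925; ACTB 0 h 21.625; ACTB 6 h 21.680
ΔCt(0 h) = 22.090 − 21.625 = 0.465
ΔCt(6 h) = 19.925 − 21.680 = -1.755
ΔΔCt = -1.755 − 0.465 = -2.220
Fold change = 2^(−(-2.220)) = 2^2.220 = 4.6589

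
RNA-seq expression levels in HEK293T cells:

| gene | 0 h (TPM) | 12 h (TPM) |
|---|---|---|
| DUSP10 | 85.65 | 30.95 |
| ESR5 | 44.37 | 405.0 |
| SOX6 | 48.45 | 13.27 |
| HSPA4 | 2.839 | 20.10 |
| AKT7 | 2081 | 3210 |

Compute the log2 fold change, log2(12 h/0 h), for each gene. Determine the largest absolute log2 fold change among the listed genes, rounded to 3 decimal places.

3.190

log2(30.95/85.65) = -1.469  (DUSP10)
log2(405.0/44.37) = 3.190  (ESR5)
log2(13.27/48.45) = -1.868  (SOX6)
log2(20.10/2.839) = 2.824  (HSPA4)
log2(3210/2081) = 0.625  (AKT7)
The largest magnitude belongs to ESR5.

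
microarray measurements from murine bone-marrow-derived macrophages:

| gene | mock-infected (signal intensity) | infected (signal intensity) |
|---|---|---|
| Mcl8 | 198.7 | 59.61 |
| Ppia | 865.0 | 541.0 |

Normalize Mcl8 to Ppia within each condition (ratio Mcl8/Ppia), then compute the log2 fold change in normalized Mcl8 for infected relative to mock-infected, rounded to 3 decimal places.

Mcl8/Ppia (mock-infected) = 198.7 / 865.0 = 0.22971
Mcl8/Ppia (infected) = 59.61 / 541.0 = 0.11018
Fold change = 0.11018 / 0.22971 = 0.4797
log2(0.4797) = -1.0599

-1.060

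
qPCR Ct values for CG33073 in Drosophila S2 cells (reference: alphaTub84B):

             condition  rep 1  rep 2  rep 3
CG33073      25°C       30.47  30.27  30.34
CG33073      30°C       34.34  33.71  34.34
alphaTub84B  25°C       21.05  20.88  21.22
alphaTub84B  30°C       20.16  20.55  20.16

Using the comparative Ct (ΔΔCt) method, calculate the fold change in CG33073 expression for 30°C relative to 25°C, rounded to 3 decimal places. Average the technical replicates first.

Mean Ct: CG33073 25°C 30.360; CG33073 30°C 34.130; alphaTub84B 25°C 21.050; alphaTub84B 30°C 20.290
ΔCt(25°C) = 30.360 − 21.050 = 9.310
ΔCt(30°C) = 34.130 − 20.290 = 13.840
ΔΔCt = 13.840 − 9.310 = 4.530
Fold change = 2^(−4.530) = 0.0433

0.043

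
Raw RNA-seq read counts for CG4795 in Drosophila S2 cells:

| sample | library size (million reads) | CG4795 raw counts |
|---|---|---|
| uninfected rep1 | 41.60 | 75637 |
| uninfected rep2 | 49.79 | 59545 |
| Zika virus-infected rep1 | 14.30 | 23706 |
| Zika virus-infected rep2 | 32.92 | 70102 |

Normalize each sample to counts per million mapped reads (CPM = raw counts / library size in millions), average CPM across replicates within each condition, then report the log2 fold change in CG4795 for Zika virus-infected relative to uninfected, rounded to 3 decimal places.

0.329

CPM(uninfected rep1) = 75637 / 41.60 = 1818.1971
CPM(uninfected rep2) = 59545 / 49.79 = 1195.9229
CPM(Zika virus-infected rep1) = 23706 / 14.30 = 1657.7622
CPM(Zika virus-infected rep2) = 70102 / 32.92 = 2129.4654
mean CPM(uninfected) = 1507.0600; mean CPM(Zika virus-infected) = 1893.6138
Fold change = 1893.6138 / 1507.0600 = 1.25650
log2(1.25650) = 0.3294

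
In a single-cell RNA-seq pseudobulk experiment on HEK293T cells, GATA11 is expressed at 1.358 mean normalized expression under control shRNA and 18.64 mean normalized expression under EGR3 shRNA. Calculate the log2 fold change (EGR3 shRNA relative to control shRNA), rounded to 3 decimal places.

Fold change = 18.64 / 1.358 = 13.7261
log2(13.7261) = 3.7788

3.779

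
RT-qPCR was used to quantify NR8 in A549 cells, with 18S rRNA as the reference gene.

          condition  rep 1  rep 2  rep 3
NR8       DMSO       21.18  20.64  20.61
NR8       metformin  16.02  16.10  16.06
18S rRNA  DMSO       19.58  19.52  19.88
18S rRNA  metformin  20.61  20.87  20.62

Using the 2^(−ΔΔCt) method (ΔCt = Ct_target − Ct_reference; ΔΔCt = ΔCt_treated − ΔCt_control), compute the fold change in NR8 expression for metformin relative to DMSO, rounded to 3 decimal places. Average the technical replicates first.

Mean Ct: NR8 DMSO 20.810; NR8 metformin 16.060; 18S rRNA DMSO 19.660; 18S rRNA metformin 20.700
ΔCt(DMSO) = 20.810 − 19.660 = 1.150
ΔCt(metformin) = 16.060 − 20.700 = -4.640
ΔΔCt = -4.640 − 1.150 = -5.790
Fold change = 2^(−(-5.790)) = 2^5.790 = 55.3304

55.330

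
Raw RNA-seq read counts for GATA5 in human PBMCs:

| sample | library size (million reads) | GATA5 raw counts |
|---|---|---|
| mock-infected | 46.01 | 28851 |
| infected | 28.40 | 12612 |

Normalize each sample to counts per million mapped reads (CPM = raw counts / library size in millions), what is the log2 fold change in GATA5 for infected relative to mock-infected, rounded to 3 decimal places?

-0.498

CPM(mock-infected) = 28851 / 46.01 = 627.0593
CPM(infected) = 12612 / 28.40 = 444.0845
Fold change = 444.0845 / 627.0593 = 0.70820
log2(0.70820) = -0.4978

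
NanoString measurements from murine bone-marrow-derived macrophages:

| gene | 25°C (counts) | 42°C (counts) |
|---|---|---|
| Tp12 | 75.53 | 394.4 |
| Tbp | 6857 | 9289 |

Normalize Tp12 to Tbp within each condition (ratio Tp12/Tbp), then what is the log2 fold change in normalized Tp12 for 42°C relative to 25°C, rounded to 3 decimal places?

Tp12/Tbp (25°C) = 75.53 / 6857 = 0.011015
Tp12/Tbp (42°C) = 394.4 / 9289 = 0.042459
Fold change = 0.042459 / 0.011015 = 3.8546
log2(3.8546) = 1.9466

1.947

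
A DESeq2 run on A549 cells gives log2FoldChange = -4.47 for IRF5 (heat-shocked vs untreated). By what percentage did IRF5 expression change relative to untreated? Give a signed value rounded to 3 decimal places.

Fold change = 2^(-4.47) = 0.0451
Percent change = (FC − 1) × 100% = (0.0451 − 1) × 100 = -95.488%

-95.488%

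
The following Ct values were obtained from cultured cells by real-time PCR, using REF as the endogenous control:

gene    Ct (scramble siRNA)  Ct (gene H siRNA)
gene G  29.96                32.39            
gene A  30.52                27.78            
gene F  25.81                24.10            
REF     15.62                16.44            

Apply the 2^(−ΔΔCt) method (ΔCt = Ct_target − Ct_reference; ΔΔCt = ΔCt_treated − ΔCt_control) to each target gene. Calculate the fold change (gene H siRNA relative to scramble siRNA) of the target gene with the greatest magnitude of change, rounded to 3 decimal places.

11.794

gene G: ΔΔCt = (32.39−16.44) − (29.96−15.62) = 15.95 − 14.34 = 1.61; fold change = 2^-1.61 = 0.328
gene A: ΔΔCt = (27.78−16.44) − (30.52−15.62) = 11.34 − 14.90 = -3.56; fold change = 2^3.56 = 11.794
gene F: ΔΔCt = (24.10−16.44) − (25.81−15.62) = 7.66 − 10.19 = -2.53; fold change = 2^2.53 = 5.776
gene A has the largest |ΔΔCt| = 3.56.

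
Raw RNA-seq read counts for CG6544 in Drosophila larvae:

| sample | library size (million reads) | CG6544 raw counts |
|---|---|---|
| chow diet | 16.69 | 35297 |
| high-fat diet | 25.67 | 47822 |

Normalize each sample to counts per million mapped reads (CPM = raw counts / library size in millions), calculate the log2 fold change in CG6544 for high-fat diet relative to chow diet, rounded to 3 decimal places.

CPM(chow diet) = 35297 / 16.69 = 2114.8592
CPM(high-fat diet) = 47822 / 25.67 = 1862.9529
Fold change = 1862.9529 / 2114.8592 = 0.88089
log2(0.88089) = -0.1830

-0.183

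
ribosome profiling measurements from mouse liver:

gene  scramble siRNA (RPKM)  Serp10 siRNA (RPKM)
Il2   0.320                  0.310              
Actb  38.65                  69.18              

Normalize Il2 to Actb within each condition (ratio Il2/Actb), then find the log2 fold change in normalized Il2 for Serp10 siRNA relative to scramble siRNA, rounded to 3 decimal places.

Il2/Actb (scramble siRNA) = 0.320 / 38.65 = 0.0082794
Il2/Actb (Serp10 siRNA) = 0.310 / 69.18 = 0.0044811
Fold change = 0.0044811 / 0.0082794 = 0.5412
log2(0.5412) = -0.8857

-0.886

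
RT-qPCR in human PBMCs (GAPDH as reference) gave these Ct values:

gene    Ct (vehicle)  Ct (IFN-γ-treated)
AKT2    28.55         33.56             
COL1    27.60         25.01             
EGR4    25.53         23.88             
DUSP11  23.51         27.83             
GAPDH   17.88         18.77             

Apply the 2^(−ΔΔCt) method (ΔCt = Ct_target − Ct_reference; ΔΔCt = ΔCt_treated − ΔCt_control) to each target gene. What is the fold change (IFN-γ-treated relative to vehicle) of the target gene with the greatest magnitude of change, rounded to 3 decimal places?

0.058

AKT2: ΔΔCt = (33.56−18.77) − (28.55−17.88) = 14.79 − 10.67 = 4.12; fold change = 2^-4.12 = 0.058
COL1: ΔΔCt = (25.01−18.77) − (27.60−17.88) = 6.24 − 9.72 = -3.48; fold change = 2^3.48 = 11.158
EGR4: ΔΔCt = (23.88−18.77) − (25.53−17.88) = 5.11 − 7.65 = -2.54; fold change = 2^2.54 = 5.816
DUSP11: ΔΔCt = (27.83−18.77) − (23.51−17.88) = 9.06 − 5.63 = 3.43; fold change = 2^-3.43 = 0.093
AKT2 has the largest |ΔΔCt| = 4.12.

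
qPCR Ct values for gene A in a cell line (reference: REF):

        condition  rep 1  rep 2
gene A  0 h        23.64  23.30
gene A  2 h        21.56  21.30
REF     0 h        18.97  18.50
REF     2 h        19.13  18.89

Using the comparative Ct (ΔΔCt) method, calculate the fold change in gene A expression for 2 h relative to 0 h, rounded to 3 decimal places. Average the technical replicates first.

4.976

Mean Ct: gene A 0 h 23.470; gene A 2 h 21.430; REF 0 h 18.735; REF 2 h 19.010
ΔCt(0 h) = 23.470 − 18.735 = 4.735
ΔCt(2 h) = 21.430 − 19.010 = 2.420
ΔΔCt = 2.420 − 4.735 = -2.315
Fold change = 2^(−(-2.315)) = 2^2.315 = 4.9760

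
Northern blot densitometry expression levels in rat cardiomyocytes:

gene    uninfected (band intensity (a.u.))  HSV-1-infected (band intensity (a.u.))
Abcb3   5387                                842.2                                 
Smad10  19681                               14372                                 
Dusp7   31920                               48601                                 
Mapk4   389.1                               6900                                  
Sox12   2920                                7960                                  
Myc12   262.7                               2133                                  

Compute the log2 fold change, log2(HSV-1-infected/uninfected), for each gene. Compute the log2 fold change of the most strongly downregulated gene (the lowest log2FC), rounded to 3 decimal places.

log2(842.2/5387) = -2.677  (Abcb3)
log2(14372/19681) = -0.454  (Smad10)
log2(48601/31920) = 0.607  (Dusp7)
log2(6900/389.1) = 4.148  (Mapk4)
log2(7960/2920) = 1.447  (Sox12)
log2(2133/262.7) = 3.021  (Myc12)
Abcb3 is most strongly downregulated.

-2.677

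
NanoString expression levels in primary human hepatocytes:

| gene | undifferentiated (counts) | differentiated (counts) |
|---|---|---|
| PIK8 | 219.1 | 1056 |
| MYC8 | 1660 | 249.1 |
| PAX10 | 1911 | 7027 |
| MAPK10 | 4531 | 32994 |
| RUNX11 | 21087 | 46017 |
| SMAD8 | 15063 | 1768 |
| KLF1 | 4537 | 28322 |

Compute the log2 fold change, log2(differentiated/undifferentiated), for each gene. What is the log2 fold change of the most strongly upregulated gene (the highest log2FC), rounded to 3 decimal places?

2.864

log2(1056/219.1) = 2.269  (PIK8)
log2(249.1/1660) = -2.736  (MYC8)
log2(7027/1911) = 1.879  (PAX10)
log2(32994/4531) = 2.864  (MAPK10)
log2(46017/21087) = 1.126  (RUNX11)
log2(1768/15063) = -3.091  (SMAD8)
log2(28322/4537) = 2.642  (KLF1)
MAPK10 is most strongly upregulated.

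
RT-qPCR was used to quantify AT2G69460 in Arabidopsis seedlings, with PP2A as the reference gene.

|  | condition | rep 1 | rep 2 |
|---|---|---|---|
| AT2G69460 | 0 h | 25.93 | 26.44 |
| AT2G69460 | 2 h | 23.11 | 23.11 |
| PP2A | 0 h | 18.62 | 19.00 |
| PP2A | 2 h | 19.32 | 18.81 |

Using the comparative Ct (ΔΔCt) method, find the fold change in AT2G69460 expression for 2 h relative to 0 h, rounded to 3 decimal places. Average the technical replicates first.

10.056

Mean Ct: AT2G69460 0 h 26.185; AT2G69460 2 h 23.110; PP2A 0 h 18.810; PP2A 2 h 19.065
ΔCt(0 h) = 26.185 − 18.810 = 7.375
ΔCt(2 h) = 23.110 − 19.065 = 4.045
ΔΔCt = 4.045 − 7.375 = -3.330
Fold change = 2^(−(-3.330)) = 2^3.330 = 10.0561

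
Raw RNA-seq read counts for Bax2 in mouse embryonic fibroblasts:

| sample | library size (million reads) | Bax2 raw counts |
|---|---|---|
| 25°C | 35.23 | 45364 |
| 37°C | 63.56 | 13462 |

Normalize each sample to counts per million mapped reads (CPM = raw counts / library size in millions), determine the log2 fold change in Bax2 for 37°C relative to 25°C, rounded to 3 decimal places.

CPM(25°C) = 45364 / 35.23 = 1287.6526
CPM(37°C) = 13462 / 63.56 = 211.7999
Fold change = 211.7999 / 1287.6526 = 0.16449
log2(0.16449) = -2.6040

-2.604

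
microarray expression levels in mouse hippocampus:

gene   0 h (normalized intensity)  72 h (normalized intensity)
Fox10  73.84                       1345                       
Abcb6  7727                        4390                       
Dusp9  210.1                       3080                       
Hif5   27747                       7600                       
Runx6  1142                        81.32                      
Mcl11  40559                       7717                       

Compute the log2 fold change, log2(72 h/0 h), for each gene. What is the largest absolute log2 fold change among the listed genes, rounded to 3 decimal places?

log2(1345/73.84) = 4.187  (Fox10)
log2(4390/7727) = -0.816  (Abcb6)
log2(3080/210.1) = 3.874  (Dusp9)
log2(7600/27747) = -1.868  (Hif5)
log2(81.32/1142) = -3.812  (Runx6)
log2(7717/40559) = -2.394  (Mcl11)
The largest magnitude belongs to Fox10.

4.187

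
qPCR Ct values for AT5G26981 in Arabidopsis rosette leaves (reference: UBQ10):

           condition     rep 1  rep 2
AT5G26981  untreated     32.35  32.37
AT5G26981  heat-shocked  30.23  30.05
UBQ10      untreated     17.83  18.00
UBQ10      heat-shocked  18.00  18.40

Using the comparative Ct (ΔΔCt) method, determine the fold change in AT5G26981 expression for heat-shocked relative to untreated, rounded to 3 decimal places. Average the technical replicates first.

Mean Ct: AT5G26981 untreated 32.360; AT5G26981 heat-shocked 30.140; UBQ10 untreated 17.915; UBQ10 heat-shocked 18.200
ΔCt(untreated) = 32.360 − 17.915 = 14.445
ΔCt(heat-shocked) = 30.140 − 18.200 = 11.940
ΔΔCt = 11.940 − 14.445 = -2.505
Fold change = 2^(−(-2.505)) = 2^2.505 = 5.6765

5.676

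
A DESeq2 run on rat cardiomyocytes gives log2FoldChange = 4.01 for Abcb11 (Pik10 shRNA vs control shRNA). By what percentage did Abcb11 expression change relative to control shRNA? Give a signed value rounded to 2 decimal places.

Fold change = 2^(4.01) = 16.1113
Percent change = (FC − 1) × 100% = (16.1113 − 1) × 100 = 1511.13%

1511.13%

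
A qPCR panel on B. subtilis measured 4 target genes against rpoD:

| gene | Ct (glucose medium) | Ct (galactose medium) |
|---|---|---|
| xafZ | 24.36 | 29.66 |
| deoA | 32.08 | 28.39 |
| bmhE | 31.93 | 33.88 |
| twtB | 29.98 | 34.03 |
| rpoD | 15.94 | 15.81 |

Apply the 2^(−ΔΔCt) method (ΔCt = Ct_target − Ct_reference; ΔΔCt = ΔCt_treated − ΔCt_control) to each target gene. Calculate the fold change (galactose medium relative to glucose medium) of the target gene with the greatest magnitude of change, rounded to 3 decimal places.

0.023

xafZ: ΔΔCt = (29.66−15.81) − (24.36−15.94) = 13.85 − 8.42 = 5.43; fold change = 2^-5.43 = 0.023
deoA: ΔΔCt = (28.39−15.81) − (32.08−15.94) = 12.58 − 16.14 = -3.56; fold change = 2^3.56 = 11.794
bmhE: ΔΔCt = (33.88−15.81) − (31.93−15.94) = 18.07 − 15.99 = 2.08; fold change = 2^-2.08 = 0.237
twtB: ΔΔCt = (34.03−15.81) − (29.98−15.94) = 18.22 − 14.04 = 4.18; fold change = 2^-4.18 = 0.055
xafZ has the largest |ΔΔCt| = 5.43.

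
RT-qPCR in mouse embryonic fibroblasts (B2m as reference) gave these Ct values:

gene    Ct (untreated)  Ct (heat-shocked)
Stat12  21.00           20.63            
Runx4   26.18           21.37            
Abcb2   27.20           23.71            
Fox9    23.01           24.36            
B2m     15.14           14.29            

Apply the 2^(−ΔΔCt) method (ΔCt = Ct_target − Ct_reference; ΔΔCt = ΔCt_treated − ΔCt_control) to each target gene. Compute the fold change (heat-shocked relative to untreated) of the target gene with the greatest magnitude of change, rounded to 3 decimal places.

Stat12: ΔΔCt = (20.63−14.29) − (21.00−15.14) = 6.34 − 5.86 = 0.48; fold change = 2^-0.48 = 0.717
Runx4: ΔΔCt = (21.37−14.29) − (26.18−15.14) = 7.08 − 11.04 = -3.96; fold change = 2^3.96 = 15.562
Abcb2: ΔΔCt = (23.71−14.29) − (27.20−15.14) = 9.42 − 12.06 = -2.64; fold change = 2^2.64 = 6.233
Fox9: ΔΔCt = (24.36−14.29) − (23.01−15.14) = 10.07 − 7.87 = 2.20; fold change = 2^-2.20 = 0.218
Runx4 has the largest |ΔΔCt| = 3.96.

15.562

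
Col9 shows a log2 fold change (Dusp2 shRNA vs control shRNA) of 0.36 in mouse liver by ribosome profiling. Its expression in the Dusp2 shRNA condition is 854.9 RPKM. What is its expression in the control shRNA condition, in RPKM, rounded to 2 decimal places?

666.11

Fold change = 2^(0.36) = 1.2834
control shRNA expression = 854.9 / 1.2834 = 666.11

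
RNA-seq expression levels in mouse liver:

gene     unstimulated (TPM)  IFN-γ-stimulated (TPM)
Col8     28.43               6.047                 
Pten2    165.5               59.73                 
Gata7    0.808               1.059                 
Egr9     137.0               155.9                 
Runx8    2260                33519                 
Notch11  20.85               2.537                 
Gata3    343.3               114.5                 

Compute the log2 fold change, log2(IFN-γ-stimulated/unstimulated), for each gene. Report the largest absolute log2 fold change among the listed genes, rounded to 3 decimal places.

log2(6.047/28.43) = -2.233  (Col8)
log2(59.73/165.5) = -1.470  (Pten2)
log2(1.059/0.808) = 0.390  (Gata7)
log2(155.9/137.0) = 0.186  (Egr9)
log2(33519/2260) = 3.891  (Runx8)
log2(2.537/20.85) = -3.039  (Notch11)
log2(114.5/343.3) = -1.584  (Gata3)
The largest magnitude belongs to Runx8.

3.891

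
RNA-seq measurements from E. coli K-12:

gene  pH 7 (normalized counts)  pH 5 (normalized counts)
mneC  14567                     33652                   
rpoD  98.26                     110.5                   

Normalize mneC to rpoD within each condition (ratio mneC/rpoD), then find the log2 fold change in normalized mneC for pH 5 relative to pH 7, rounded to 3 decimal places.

mneC/rpoD (pH 7) = 14567 / 98.26 = 148.25
mneC/rpoD (pH 5) = 33652 / 110.5 = 304.54
Fold change = 304.54 / 148.25 = 2.0543
log2(2.0543) = 1.0386

1.039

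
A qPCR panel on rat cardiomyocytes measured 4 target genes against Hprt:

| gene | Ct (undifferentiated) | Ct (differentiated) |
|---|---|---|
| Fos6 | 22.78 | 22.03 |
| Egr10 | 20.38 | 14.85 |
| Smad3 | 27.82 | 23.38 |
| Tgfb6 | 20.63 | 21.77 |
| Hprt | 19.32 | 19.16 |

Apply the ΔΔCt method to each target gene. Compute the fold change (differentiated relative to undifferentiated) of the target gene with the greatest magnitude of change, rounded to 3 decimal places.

41.355

Fos6: ΔΔCt = (22.03−19.16) − (22.78−19.32) = 2.87 − 3.46 = -0.59; fold change = 2^0.59 = 1.505
Egr10: ΔΔCt = (14.85−19.16) − (20.38−19.32) = -4.31 − 1.06 = -5.37; fold change = 2^5.37 = 41.355
Smad3: ΔΔCt = (23.38−19.16) − (27.82−19.32) = 4.22 − 8.50 = -4.28; fold change = 2^4.28 = 19.427
Tgfb6: ΔΔCt = (21.77−19.16) − (20.63−19.32) = 2.61 − 1.31 = 1.30; fold change = 2^-1.30 = 0.406
Egr10 has the largest |ΔΔCt| = 5.37.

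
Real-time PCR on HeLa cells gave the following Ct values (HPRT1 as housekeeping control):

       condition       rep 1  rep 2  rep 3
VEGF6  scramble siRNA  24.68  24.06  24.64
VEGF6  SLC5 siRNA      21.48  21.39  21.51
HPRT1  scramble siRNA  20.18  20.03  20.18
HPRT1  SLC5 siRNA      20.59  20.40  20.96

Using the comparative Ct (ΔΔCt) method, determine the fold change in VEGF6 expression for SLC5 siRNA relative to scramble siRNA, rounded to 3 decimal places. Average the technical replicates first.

11.472

Mean Ct: VEGF6 scramble siRNA 24.460; VEGF6 SLC5 siRNA 21.460; HPRT1 scramble siRNA 20.130; HPRT1 SLC5 siRNA 20.650
ΔCt(scramble siRNA) = 24.460 − 20.130 = 4.330
ΔCt(SLC5 siRNA) = 21.460 − 20.650 = 0.810
ΔΔCt = 0.810 − 4.330 = -3.520
Fold change = 2^(−(-3.520)) = 2^3.520 = 11.4716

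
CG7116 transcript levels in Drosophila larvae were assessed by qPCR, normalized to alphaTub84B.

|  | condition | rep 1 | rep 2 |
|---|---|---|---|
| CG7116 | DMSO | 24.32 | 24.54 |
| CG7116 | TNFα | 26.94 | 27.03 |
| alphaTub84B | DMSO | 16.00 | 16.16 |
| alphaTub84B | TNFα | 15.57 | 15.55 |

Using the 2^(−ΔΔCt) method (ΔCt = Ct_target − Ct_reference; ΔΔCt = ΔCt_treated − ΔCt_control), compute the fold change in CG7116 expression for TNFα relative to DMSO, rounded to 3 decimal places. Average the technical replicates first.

0.119

Mean Ct: CG7116 DMSO 24.430; CG7116 TNFα 26.985; alphaTub84B DMSO 16.080; alphaTub84B TNFα 15.560
ΔCt(DMSO) = 24.430 − 16.080 = 8.350
ΔCt(TNFα) = 26.985 − 15.560 = 11.425
ΔΔCt = 11.425 − 8.350 = 3.075
Fold change = 2^(−3.075) = 0.1187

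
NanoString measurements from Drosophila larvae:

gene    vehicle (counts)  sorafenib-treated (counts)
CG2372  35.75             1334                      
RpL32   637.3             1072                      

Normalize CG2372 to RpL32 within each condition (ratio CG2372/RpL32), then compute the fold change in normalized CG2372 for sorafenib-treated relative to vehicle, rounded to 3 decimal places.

CG2372/RpL32 (vehicle) = 35.75 / 637.3 = 0.056096
CG2372/RpL32 (sorafenib-treated) = 1334 / 1072 = 1.2444
Fold change = 1.2444 / 0.056096 = 22.1834

22.183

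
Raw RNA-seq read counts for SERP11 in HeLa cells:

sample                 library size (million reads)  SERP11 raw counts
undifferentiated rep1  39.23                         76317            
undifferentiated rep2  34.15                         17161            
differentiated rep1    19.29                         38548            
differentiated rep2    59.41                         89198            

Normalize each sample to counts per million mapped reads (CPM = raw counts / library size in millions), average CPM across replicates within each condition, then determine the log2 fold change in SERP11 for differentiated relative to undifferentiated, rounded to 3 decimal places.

0.516

CPM(undifferentiated rep1) = 76317 / 39.23 = 1945.3734
CPM(undifferentiated rep2) = 17161 / 34.15 = 502.5183
CPM(differentiated rep1) = 38548 / 19.29 = 1998.3411
CPM(differentiated rep2) = 89198 / 59.41 = 1501.3971
mean CPM(undifferentiated) = 1223.9459; mean CPM(differentiated) = 1749.8691
Fold change = 1749.8691 / 1223.9459 = 1.42969
log2(1.42969) = 0.5157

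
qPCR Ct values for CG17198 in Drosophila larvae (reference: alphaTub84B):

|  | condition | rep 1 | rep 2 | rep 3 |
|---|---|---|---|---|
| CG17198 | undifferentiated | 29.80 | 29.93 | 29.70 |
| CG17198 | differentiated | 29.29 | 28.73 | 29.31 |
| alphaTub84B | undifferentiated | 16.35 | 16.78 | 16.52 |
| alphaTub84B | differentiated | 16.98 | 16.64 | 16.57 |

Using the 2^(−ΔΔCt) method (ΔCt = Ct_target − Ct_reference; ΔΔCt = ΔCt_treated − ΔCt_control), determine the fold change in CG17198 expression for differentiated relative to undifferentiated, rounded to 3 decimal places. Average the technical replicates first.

1.840

Mean Ct: CG17198 undifferentiated 29.810; CG17198 differentiated 29.110; alphaTub84B undifferentiated 16.550; alphaTub84B differentiated 16.730
ΔCt(undifferentiated) = 29.810 − 16.550 = 13.260
ΔCt(differentiated) = 29.110 − 16.730 = 12.380
ΔΔCt = 12.380 − 13.260 = -0.880
Fold change = 2^(−(-0.880)) = 2^0.880 = 1.8404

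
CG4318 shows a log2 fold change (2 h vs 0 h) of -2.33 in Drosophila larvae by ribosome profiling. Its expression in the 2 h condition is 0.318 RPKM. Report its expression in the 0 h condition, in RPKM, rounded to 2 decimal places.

Fold change = 2^(-2.33) = 0.1989
0 h expression = 0.318 / 0.1989 = 1.60

1.60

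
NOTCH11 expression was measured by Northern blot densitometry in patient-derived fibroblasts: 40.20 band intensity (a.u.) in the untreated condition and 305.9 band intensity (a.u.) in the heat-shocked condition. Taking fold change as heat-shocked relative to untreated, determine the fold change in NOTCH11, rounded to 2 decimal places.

Fold change = 305.9 / 40.20 = 7.609
NOTCH11 is upregulated.

7.61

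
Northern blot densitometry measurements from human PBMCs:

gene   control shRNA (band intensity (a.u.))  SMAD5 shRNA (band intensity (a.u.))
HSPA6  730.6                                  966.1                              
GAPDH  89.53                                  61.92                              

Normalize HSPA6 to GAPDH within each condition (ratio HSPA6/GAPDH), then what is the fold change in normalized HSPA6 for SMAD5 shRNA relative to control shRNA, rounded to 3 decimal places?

HSPA6/GAPDH (control shRNA) = 730.6 / 89.53 = 8.1604
HSPA6/GAPDH (SMAD5 shRNA) = 966.1 / 61.92 = 15.602
Fold change = 15.602 / 8.1604 = 1.9120

1.912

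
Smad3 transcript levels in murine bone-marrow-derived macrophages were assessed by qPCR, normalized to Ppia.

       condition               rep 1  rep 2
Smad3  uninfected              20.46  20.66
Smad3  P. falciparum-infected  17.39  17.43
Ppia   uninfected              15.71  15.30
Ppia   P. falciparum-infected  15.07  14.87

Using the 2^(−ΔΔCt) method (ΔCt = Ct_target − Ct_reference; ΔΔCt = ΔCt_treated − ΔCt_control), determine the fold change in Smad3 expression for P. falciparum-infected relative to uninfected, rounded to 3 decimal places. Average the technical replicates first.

6.126

Mean Ct: Smad3 uninfected 20.560; Smad3 P. falciparum-infected 17.410; Ppia uninfected 15.505; Ppia P. falciparum-infected 14.970
ΔCt(uninfected) = 20.560 − 15.505 = 5.055
ΔCt(P. falciparum-infected) = 17.410 − 14.970 = 2.440
ΔΔCt = 2.440 − 5.055 = -2.615
Fold change = 2^(−(-2.615)) = 2^2.615 = 6.1262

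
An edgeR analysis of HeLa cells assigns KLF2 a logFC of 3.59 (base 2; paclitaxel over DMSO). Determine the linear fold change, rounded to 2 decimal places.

12.04

Fold change = 2^(3.59) = 12.042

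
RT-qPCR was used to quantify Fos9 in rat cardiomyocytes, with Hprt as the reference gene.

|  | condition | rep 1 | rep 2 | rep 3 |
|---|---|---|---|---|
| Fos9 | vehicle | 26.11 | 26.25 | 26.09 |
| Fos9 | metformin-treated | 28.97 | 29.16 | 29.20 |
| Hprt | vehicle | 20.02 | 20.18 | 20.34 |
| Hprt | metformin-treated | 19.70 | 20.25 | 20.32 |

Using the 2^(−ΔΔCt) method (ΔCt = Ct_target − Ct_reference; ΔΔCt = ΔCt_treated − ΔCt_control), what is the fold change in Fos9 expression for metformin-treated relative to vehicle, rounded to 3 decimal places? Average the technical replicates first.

0.121

Mean Ct: Fos9 vehicle 26.150; Fos9 metformin-treated 29.110; Hprt vehicle 20.180; Hprt metformin-treated 20.090
ΔCt(vehicle) = 26.150 − 20.180 = 5.970
ΔCt(metformin-treated) = 29.110 − 20.090 = 9.020
ΔΔCt = 9.020 − 5.970 = 3.050
Fold change = 2^(−3.050) = 0.1207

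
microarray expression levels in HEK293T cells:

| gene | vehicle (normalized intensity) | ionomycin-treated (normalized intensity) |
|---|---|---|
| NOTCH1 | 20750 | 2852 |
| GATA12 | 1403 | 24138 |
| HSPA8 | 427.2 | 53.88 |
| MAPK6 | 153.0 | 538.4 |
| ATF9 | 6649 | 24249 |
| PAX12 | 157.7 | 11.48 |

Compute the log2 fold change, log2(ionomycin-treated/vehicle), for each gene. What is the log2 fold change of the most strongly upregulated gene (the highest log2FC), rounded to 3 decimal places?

4.105

log2(2852/20750) = -2.863  (NOTCH1)
log2(24138/1403) = 4.105  (GATA12)
log2(53.88/427.2) = -2.987  (HSPA8)
log2(538.4/153.0) = 1.815  (MAPK6)
log2(24249/6649) = 1.867  (ATF9)
log2(11.48/157.7) = -3.780  (PAX12)
GATA12 is most strongly upregulated.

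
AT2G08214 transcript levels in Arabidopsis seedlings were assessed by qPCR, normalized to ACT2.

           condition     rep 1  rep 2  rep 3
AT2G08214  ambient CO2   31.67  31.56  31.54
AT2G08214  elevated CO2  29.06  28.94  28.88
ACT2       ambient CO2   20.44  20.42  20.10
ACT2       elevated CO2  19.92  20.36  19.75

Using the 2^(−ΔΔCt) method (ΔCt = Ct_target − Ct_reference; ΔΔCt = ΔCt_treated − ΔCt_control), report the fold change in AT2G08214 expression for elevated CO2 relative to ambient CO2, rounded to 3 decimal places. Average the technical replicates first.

4.993

Mean Ct: AT2G08214 ambient CO2 31.590; AT2G08214 elevated CO2 28.960; ACT2 ambient CO2 20.320; ACT2 elevated CO2 20.010
ΔCt(ambient CO2) = 31.590 − 20.320 = 11.270
ΔCt(elevated CO2) = 28.960 − 20.010 = 8.950
ΔΔCt = 8.950 − 11.270 = -2.320
Fold change = 2^(−(-2.320)) = 2^2.320 = 4.9933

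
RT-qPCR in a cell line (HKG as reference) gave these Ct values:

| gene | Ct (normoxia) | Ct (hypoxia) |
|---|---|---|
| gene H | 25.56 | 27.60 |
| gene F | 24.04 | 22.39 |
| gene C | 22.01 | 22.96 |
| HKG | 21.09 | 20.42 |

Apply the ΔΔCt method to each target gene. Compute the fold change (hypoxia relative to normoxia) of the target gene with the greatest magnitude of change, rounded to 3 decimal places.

gene H: ΔΔCt = (27.60−20.42) − (25.56−21.09) = 7.18 − 4.47 = 2.71; fold change = 2^-2.71 = 0.153
gene F: ΔΔCt = (22.39−20.42) − (24.04−21.09) = 1.97 − 2.95 = -0.98; fold change = 2^0.98 = 1.972
gene C: ΔΔCt = (22.96−20.42) − (22.01−21.09) = 2.54 − 0.92 = 1.62; fold change = 2^-1.62 = 0.325
gene H has the largest |ΔΔCt| = 2.71.

0.153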